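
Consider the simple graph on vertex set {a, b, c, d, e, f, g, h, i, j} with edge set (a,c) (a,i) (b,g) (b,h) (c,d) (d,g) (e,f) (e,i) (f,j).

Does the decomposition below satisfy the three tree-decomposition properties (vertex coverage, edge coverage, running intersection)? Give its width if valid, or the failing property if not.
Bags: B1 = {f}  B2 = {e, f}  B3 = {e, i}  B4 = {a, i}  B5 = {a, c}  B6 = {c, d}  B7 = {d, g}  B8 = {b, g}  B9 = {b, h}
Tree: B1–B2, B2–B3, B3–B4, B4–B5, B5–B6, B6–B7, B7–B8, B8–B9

A tree decomposition must satisfy three properties: every vertex lies in some bag; for every edge, both endpoints lie together in some bag; and for every vertex, the bags containing it form a connected subtree. Here vertex j appears in no bag, so the decomposition is invalid.

No — vertex j appears in no bag.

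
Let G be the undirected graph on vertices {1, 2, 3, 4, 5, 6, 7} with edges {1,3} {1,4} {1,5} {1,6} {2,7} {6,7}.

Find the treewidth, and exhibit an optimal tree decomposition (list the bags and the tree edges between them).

Treewidth 1.
One such decomposition:
Bags: B1 = {1, 6}  B2 = {1, 3}  B3 = {1, 4}  B4 = {1, 5}  B5 = {6, 7}  B6 = {2, 7}
Tree: B1–B2, B1–B3, B3–B4, B1–B5, B5–B6

Every bag has size at most 2, so the width is 2 − 1 = 1 and tw(G) ≤ 1. G has an edge, so its treewidth is at least 1. The upper and lower bounds meet at 1, so that is the treewidth.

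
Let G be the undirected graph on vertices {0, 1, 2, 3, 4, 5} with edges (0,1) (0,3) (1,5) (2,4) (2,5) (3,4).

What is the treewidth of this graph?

A width-2 tree decomposition is:
Bags: B1 = {0, 3, 4}  B2 = {0, 1, 4}  B3 = {1, 4, 5}  B4 = {2, 4, 5}
Tree: B1–B2, B2–B3, B3–B4
Each bag holds 3 vertices, so the decomposition has width 2, which upper-bounds the treewidth. For the lower bound, G contains the cycle 4–3–0–1–5–2–4, so G is not a forest; only forests have treewidth ≤ 1, hence tw(G) ≥ 2. Combining the bounds, tw(G) = 2.

2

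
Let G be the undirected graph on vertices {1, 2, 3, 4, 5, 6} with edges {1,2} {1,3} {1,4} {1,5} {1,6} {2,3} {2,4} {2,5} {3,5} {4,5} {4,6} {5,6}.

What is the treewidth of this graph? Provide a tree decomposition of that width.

The largest bag has 4 vertices, giving width 3; this decomposition certifies tw(G) ≤ 3. Conversely, {1, 2, 3, 5} is a clique of size 4, and the vertices of any clique must share a bag in every tree decomposition; so some bag has ≥ 4 vertices and tw(G) ≥ 3. Combining the bounds, tw(G) = 3.

Treewidth 3.
One optimal decomposition is:
Bags: B1 = {1, 2, 3, 5}  B2 = {1, 2, 4, 5}  B3 = {1, 4, 5, 6}
Tree: B1–B2, B2–B3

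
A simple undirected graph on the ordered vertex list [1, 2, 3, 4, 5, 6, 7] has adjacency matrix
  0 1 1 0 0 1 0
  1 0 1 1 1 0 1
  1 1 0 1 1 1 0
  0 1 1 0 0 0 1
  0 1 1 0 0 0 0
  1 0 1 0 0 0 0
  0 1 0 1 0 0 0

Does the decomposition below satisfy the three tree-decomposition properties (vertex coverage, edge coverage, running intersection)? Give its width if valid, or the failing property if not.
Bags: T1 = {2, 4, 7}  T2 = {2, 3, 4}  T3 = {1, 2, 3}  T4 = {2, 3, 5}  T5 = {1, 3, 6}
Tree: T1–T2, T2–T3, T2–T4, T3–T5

Yes; width 2.

Checking the three conditions: (i) the bags cover all of {1, 2, 3, 4, 5, 6, 7}; (ii) for each edge, some bag contains both endpoints; (iii) the bags containing any fixed vertex form a subtree. All hold, so the decomposition is valid with width 3 − 1 = 2.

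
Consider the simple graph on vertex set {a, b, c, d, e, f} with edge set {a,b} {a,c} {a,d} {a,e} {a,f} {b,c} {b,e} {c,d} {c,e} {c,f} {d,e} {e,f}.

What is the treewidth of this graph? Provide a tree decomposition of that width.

Every bag has size at most 4, so the width is 4 − 1 = 3 and tw(G) ≤ 3. For the lower bound, the 4 vertices {a, c, d, e} are pairwise adjacent, and any tree decomposition puts a clique entirely inside one bag — forcing width ≥ 3. Combining the bounds, tw(G) = 3.

Treewidth 3.
Bags: B1 = {a, b, c, e}  B2 = {a, c, e, f}  B3 = {a, c, d, e}
Tree: B1–B2, B2–B3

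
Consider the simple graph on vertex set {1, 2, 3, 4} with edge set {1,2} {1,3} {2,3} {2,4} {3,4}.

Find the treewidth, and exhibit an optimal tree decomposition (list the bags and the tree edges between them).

The largest bag has 3 vertices, giving width 2; this decomposition certifies tw(G) ≤ 2. Conversely, {1, 2, 3} is a clique of size 3, and the vertices of any clique must share a bag in every tree decomposition; so some bag has ≥ 3 vertices and tw(G) ≥ 2. Therefore the treewidth is 2.

Treewidth 2.
One such decomposition:
Bags: B1 = {1, 2, 3}  B2 = {2, 3, 4}
Tree: B1–B2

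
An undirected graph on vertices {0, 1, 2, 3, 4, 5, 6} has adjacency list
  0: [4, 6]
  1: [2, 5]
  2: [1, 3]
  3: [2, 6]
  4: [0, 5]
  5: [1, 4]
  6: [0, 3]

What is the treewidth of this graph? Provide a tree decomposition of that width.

Treewidth 2.
Bags: B1 = {1, 2, 3}  B2 = {1, 3, 6}  B3 = {0, 1, 6}  B4 = {0, 1, 4}  B5 = {1, 4, 5}
Tree: B1–B2, B2–B3, B3–B4, B4–B5

Every bag has size at most 3, so the width is 3 − 1 = 2 and tw(G) ≤ 2. The edges 1–2–3–6–0–4–5–1 form a cycle, so G is not a tree and its treewidth is at least 2. Therefore the treewidth is 2.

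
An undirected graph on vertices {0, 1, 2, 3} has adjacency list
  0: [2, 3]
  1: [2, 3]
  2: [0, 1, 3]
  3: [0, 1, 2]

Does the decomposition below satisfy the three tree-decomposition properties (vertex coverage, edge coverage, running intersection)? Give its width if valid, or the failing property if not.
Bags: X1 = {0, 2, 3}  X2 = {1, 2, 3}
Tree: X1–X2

Yes; width 2.

Every vertex of G appears in some bag (union = {0, 1, 2, 3}); every edge is covered by a bag; and for each vertex v the set of bags containing v is connected in the bag tree. The decomposition is therefore valid. The largest bag has 3 vertices, so the width is 2.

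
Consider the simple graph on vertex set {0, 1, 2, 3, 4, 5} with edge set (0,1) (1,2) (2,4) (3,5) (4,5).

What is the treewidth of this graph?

A width-1 tree decomposition is:
Bags: B1 = {2, 4}  B2 = {4, 5}  B3 = {3, 5}  B4 = {1, 2}  B5 = {0, 1}
Tree: B1–B2, B2–B3, B1–B4, B4–B5
Every bag has size at most 2, so the width is 2 − 1 = 1 and tw(G) ≤ 1. Since G has at least one edge (e.g. 4–2), it is not an edgeless graph, so tw(G) ≥ 1. Hence tw(G) = 1 exactly.

1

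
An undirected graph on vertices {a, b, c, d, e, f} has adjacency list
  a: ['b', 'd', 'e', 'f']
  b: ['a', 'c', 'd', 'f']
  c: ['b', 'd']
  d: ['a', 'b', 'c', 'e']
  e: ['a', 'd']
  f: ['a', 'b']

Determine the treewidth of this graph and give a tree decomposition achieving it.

Every bag has size at most 3, so the width is 3 − 1 = 2 and tw(G) ≤ 2. On the other hand G contains the 3-clique {b, c, d}. A clique must lie in a single bag of any decomposition, so no decomposition can have width below 2. The upper and lower bounds meet at 2, so that is the treewidth.

Treewidth 2.
One such decomposition:
Bags: B1 = {a, b, d}  B2 = {b, c, d}  B3 = {a, b, f}  B4 = {a, d, e}
Tree: B1–B2, B1–B3, B1–B4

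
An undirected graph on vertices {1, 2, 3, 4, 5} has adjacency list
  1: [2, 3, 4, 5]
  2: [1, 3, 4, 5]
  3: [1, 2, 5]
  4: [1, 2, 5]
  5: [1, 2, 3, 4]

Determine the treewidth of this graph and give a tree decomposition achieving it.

Treewidth 3.
One such decomposition:
Bags: B1 = {1, 2, 4, 5}  B2 = {1, 2, 3, 5}
Tree: B1–B2

Each bag holds 4 vertices, so the decomposition has width 3, which upper-bounds the treewidth. Conversely, {1, 2, 3, 5} is a clique of size 4, and the vertices of any clique must share a bag in every tree decomposition; so some bag has ≥ 4 vertices and tw(G) ≥ 3. Combining the bounds, tw(G) = 3.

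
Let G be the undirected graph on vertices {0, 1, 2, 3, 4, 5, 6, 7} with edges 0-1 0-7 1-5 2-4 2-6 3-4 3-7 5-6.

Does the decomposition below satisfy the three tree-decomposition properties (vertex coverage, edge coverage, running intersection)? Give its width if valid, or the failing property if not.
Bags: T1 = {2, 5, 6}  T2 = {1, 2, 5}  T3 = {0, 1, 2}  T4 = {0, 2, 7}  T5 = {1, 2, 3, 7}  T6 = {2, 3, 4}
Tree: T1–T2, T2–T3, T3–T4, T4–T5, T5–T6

A tree decomposition must satisfy three properties: every vertex lies in some bag; for every edge, both endpoints lie together in some bag; and for every vertex, the bags containing it form a connected subtree. Here bags containing vertex 1 are not connected in the tree, so the decomposition is invalid.

No — bags containing vertex 1 are not connected in the tree.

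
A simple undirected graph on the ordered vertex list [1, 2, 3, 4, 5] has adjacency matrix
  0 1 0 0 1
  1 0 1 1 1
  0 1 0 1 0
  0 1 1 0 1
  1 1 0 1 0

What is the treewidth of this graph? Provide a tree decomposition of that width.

Each bag holds 3 vertices, so the decomposition has width 2, which upper-bounds the treewidth. For the lower bound, the 3 vertices {1, 2, 5} are pairwise adjacent, and any tree decomposition puts a clique entirely inside one bag — forcing width ≥ 2. Hence tw(G) = 2 exactly.

Treewidth 2.
Bags: B1 = {2, 4, 5}  B2 = {2, 3, 4}  B3 = {1, 2, 5}
Tree: B1–B2, B1–B3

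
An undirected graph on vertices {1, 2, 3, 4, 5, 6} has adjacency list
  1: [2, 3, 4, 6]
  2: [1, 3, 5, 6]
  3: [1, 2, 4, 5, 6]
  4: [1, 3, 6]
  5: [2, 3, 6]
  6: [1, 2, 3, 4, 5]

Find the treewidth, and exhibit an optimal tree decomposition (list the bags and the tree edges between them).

Treewidth 3.
One such decomposition:
Bags: B1 = {1, 3, 4, 6}  B2 = {1, 2, 3, 6}  B3 = {2, 3, 5, 6}
Tree: B1–B2, B2–B3

Every bag has size at most 4, so the width is 4 − 1 = 3 and tw(G) ≤ 3. For the lower bound, the 4 vertices {1, 2, 3, 6} are pairwise adjacent, and any tree decomposition puts a clique entirely inside one bag — forcing width ≥ 3. Combining the bounds, tw(G) = 3.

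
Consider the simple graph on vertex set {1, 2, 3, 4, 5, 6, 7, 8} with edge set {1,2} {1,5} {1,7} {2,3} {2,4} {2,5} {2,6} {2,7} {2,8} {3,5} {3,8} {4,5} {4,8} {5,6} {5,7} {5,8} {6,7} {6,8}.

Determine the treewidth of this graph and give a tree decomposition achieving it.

The largest bag has 4 vertices, giving width 3; this decomposition certifies tw(G) ≤ 3. Conversely, {2, 3, 5, 8} is a clique of size 4, and the vertices of any clique must share a bag in every tree decomposition; so some bag has ≥ 4 vertices and tw(G) ≥ 3. Therefore the treewidth is 3.

Treewidth 3.
One such decomposition:
Bags: B1 = {2, 4, 5, 8}  B2 = {2, 3, 5, 8}  B3 = {2, 5, 6, 8}  B4 = {2, 5, 6, 7}  B5 = {1, 2, 5, 7}
Tree: B1–B2, B1–B3, B3–B4, B4–B5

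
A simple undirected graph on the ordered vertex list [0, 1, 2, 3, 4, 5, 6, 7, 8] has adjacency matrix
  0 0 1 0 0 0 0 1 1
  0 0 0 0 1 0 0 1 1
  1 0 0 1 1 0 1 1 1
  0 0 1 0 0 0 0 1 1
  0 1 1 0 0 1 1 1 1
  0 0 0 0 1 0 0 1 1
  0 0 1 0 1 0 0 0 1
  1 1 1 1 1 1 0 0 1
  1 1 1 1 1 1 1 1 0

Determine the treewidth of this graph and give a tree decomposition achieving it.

The largest bag has 4 vertices, giving width 3; this decomposition certifies tw(G) ≤ 3. On the other hand G contains the 4-clique {2, 4, 6, 8}. A clique must lie in a single bag of any decomposition, so no decomposition can have width below 3. Therefore the treewidth is 3.

Treewidth 3.
One optimal decomposition is:
Bags: B1 = {2, 4, 7, 8}  B2 = {0, 2, 7, 8}  B3 = {2, 3, 7, 8}  B4 = {4, 5, 7, 8}  B5 = {2, 4, 6, 8}  B6 = {1, 4, 7, 8}
Tree: B1–B2, B1–B3, B1–B4, B1–B5, B4–B6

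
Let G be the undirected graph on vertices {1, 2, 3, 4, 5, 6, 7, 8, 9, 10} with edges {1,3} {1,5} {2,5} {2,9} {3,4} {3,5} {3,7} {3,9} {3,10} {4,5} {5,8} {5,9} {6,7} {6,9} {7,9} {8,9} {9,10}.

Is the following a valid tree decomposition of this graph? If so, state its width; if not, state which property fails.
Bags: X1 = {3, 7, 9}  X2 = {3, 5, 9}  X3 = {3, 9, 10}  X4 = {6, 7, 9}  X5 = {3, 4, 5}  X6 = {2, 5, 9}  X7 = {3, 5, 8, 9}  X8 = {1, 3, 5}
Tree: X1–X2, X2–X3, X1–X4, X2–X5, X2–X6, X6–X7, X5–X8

No — bags containing vertex 3 are not connected in the tree.

A tree decomposition must satisfy three properties: every vertex lies in some bag; for every edge, both endpoints lie together in some bag; and for every vertex, the bags containing it form a connected subtree. Here bags containing vertex 3 are not connected in the tree, so the decomposition is invalid.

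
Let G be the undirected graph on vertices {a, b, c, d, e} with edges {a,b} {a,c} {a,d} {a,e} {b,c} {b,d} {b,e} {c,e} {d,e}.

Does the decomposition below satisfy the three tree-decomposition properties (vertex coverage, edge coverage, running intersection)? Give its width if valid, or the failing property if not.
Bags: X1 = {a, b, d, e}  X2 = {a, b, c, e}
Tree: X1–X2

Checking the three conditions: (i) the bags cover all of {a, b, c, d, e}; (ii) for each edge, some bag contains both endpoints; (iii) the bags containing any fixed vertex form a subtree. All hold, so the decomposition is valid with width 4 − 1 = 3.

Yes; width 3.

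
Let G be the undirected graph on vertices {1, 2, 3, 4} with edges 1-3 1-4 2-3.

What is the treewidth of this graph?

1

A width-1 tree decomposition is:
Bags: B1 = {2, 3}  B2 = {1, 3}  B3 = {1, 4}
Tree: B1–B2, B2–B3
Every bag has size at most 2, so the width is 2 − 1 = 1 and tw(G) ≤ 1. Since G has at least one edge (e.g. 2–3), it is not an edgeless graph, so tw(G) ≥ 1. Combining the bounds, tw(G) = 1.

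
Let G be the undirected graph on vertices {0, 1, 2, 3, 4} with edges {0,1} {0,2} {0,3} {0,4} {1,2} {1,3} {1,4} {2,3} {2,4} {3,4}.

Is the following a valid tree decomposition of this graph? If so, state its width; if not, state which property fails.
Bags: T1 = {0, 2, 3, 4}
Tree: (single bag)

A tree decomposition must satisfy three properties: every vertex lies in some bag; for every edge, both endpoints lie together in some bag; and for every vertex, the bags containing it form a connected subtree. Here vertex 1 appears in no bag, so the decomposition is invalid.

No — vertex 1 appears in no bag.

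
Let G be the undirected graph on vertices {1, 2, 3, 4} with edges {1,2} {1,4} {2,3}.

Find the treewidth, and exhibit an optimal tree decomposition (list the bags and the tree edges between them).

Each bag holds 2 vertices, so the decomposition has width 1, which upper-bounds the treewidth. Since G has at least one edge (e.g. 1–2), it is not an edgeless graph, so tw(G) ≥ 1. Combining the bounds, tw(G) = 1.

Treewidth 1.
Bags: B1 = {1, 2}  B2 = {2, 3}  B3 = {1, 4}
Tree: B1–B2, B1–B3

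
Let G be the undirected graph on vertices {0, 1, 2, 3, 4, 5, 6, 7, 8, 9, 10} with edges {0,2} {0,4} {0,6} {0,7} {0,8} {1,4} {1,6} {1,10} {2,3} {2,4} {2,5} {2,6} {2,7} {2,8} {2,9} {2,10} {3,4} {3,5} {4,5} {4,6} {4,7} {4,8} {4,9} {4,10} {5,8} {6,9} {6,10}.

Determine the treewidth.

A width-3 tree decomposition is:
Bags: B1 = {0, 2, 4, 6}  B2 = {0, 2, 4, 8}  B3 = {2, 4, 5, 8}  B4 = {2, 4, 6, 10}  B5 = {1, 4, 6, 10}  B6 = {0, 2, 4, 7}  B7 = {2, 4, 6, 9}  B8 = {2, 3, 4, 5}
Tree: B1–B2, B2–B3, B1–B4, B4–B5, B2–B6, B4–B7, B3–B8
Every bag has size at most 4, so the width is 4 − 1 = 3 and tw(G) ≤ 3. On the other hand G contains the 4-clique {1, 4, 6, 10}. A clique must lie in a single bag of any decomposition, so no decomposition can have width below 3. Combining the bounds, tw(G) = 3.

3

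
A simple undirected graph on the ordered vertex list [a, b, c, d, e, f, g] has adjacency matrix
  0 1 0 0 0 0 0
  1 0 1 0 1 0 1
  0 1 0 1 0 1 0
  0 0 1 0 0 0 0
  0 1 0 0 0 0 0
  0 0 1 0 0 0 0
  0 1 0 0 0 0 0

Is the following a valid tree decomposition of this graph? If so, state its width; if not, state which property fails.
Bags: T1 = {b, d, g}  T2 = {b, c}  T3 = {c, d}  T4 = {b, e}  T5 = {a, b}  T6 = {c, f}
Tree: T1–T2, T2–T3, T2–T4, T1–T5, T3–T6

A tree decomposition must satisfy three properties: every vertex lies in some bag; for every edge, both endpoints lie together in some bag; and for every vertex, the bags containing it form a connected subtree. Here bags containing vertex d are not connected in the tree, so the decomposition is invalid.

No — bags containing vertex d are not connected in the tree.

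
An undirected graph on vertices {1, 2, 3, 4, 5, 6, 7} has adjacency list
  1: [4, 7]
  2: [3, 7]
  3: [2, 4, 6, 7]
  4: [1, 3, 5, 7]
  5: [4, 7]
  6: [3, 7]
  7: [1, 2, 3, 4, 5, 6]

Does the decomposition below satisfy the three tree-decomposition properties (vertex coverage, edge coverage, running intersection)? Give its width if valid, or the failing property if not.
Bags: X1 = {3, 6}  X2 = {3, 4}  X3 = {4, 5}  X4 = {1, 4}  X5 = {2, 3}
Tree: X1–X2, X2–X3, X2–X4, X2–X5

No — vertex 7 appears in no bag.

A tree decomposition must satisfy three properties: every vertex lies in some bag; for every edge, both endpoints lie together in some bag; and for every vertex, the bags containing it form a connected subtree. Here vertex 7 appears in no bag, so the decomposition is invalid.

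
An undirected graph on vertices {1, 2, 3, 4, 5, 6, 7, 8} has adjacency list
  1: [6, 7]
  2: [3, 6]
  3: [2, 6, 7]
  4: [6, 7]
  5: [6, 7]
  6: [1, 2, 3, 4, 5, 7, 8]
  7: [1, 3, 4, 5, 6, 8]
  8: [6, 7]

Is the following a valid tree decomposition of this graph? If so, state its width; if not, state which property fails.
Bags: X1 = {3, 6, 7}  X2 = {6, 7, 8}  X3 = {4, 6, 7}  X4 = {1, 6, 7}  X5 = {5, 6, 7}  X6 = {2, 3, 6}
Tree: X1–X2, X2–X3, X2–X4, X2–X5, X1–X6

Yes; width 2.

Every vertex of G appears in some bag (union = {1, 2, 3, 4, 5, 6, 7, 8}); every edge is covered by a bag; and for each vertex v the set of bags containing v is connected in the bag tree. The decomposition is therefore valid. The largest bag has 3 vertices, so the width is 2.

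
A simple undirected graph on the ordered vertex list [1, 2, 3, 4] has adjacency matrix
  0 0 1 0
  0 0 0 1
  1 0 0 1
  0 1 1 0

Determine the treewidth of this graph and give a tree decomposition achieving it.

Every bag has size at most 2, so the width is 2 − 1 = 1 and tw(G) ≤ 1. G has an edge, so its treewidth is at least 1. Therefore the treewidth is 1.

Treewidth 1.
One such decomposition:
Bags: B1 = {1, 3}  B2 = {3, 4}  B3 = {2, 4}
Tree: B1–B2, B2–B3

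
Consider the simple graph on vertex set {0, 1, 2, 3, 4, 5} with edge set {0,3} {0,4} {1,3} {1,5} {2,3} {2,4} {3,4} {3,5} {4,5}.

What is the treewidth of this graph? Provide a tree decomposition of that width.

The largest bag has 3 vertices, giving width 2; this decomposition certifies tw(G) ≤ 2. Conversely, {1, 3, 5} is a clique of size 3, and the vertices of any clique must share a bag in every tree decomposition; so some bag has ≥ 3 vertices and tw(G) ≥ 2. Combining the bounds, tw(G) = 2.

Treewidth 2.
Bags: B1 = {3, 4, 5}  B2 = {1, 3, 5}  B3 = {0, 3, 4}  B4 = {2, 3, 4}
Tree: B1–B2, B1–B3, B3–B4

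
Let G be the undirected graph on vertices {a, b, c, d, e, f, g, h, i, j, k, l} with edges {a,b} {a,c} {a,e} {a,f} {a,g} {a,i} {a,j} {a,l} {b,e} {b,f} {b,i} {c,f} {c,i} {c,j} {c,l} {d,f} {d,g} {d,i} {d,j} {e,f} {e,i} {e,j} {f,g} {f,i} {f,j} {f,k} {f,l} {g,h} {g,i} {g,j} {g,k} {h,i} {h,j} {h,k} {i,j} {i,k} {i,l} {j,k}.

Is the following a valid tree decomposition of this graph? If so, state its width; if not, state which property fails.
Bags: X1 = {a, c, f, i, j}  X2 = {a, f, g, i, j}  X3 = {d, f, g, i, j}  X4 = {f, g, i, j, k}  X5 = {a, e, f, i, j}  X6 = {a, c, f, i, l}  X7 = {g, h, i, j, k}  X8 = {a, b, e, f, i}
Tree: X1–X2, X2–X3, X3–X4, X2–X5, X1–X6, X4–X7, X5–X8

Checking the three conditions: (i) the bags cover all of {a, b, c, d, e, f, g, h, i, j, k, l}; (ii) for each edge, some bag contains both endpoints; (iii) the bags containing any fixed vertex form a subtree. All hold, so the decomposition is valid with width 5 − 1 = 4.

Yes; width 4.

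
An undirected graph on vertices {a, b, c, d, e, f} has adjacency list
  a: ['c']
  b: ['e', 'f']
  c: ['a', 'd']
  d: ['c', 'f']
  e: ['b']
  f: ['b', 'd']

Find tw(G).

1

A width-1 tree decomposition is:
Bags: B1 = {a, c}  B2 = {c, d}  B3 = {d, f}  B4 = {b, f}  B5 = {b, e}
Tree: B1–B2, B2–B3, B3–B4, B4–B5
Each bag holds 2 vertices, so the decomposition has width 1, which upper-bounds the treewidth. Any graph with an edge has treewidth ≥ 1, and G has the edge a–c. The upper and lower bounds meet at 1, so that is the treewidth.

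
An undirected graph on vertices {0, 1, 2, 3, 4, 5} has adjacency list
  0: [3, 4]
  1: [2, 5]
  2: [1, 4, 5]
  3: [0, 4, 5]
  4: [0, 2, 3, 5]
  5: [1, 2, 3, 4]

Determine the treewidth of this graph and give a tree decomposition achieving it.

Treewidth 2.
One optimal decomposition is:
Bags: B1 = {3, 4, 5}  B2 = {0, 3, 4}  B3 = {2, 4, 5}  B4 = {1, 2, 5}
Tree: B1–B2, B1–B3, B3–B4

Each bag holds 3 vertices, so the decomposition has width 2, which upper-bounds the treewidth. For the lower bound, the 3 vertices {1, 2, 5} are pairwise adjacent, and any tree decomposition puts a clique entirely inside one bag — forcing width ≥ 2. Combining the bounds, tw(G) = 2.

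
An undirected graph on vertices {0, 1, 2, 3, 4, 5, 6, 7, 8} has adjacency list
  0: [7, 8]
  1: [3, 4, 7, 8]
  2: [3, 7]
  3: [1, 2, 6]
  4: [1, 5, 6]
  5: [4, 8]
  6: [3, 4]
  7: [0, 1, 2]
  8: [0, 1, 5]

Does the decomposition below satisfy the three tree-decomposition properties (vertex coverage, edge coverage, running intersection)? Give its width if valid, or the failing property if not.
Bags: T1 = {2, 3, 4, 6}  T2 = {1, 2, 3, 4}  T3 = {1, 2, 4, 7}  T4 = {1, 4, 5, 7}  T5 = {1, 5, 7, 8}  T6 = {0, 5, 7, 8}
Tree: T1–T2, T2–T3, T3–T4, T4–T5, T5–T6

Checking the three conditions: (i) the bags cover all of {0, 1, 2, 3, 4, 5, 6, 7, 8}; (ii) for each edge, some bag contains both endpoints; (iii) the bags containing any fixed vertex form a subtree. All hold, so the decomposition is valid with width 4 − 1 = 3.

Yes; width 3.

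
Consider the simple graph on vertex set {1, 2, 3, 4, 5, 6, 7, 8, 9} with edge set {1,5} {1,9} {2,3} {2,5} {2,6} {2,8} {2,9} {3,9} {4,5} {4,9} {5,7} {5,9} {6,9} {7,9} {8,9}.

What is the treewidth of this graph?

A width-2 tree decomposition is:
Bags: B1 = {1, 5, 9}  B2 = {5, 7, 9}  B3 = {4, 5, 9}  B4 = {2, 5, 9}  B5 = {2, 6, 9}  B6 = {2, 3, 9}  B7 = {2, 8, 9}
Tree: B1–B2, B2–B3, B2–B4, B4–B5, B4–B6, B5–B7
Every bag has size at most 3, so the width is 3 − 1 = 2 and tw(G) ≤ 2. For the lower bound, the 3 vertices {1, 5, 9} are pairwise adjacent, and any tree decomposition puts a clique entirely inside one bag — forcing width ≥ 2. Therefore the treewidth is 2.

2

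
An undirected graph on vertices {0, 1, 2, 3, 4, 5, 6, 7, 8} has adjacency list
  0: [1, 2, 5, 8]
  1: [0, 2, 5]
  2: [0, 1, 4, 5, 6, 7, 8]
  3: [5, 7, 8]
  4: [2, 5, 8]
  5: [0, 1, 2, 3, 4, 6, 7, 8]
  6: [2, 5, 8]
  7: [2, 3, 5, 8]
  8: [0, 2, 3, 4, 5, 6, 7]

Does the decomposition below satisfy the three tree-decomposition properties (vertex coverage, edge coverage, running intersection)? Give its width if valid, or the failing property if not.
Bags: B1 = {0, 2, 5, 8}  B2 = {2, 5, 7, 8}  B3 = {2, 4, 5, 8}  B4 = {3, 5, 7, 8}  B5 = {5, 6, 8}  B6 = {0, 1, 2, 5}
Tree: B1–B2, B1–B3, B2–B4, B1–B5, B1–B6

No — edge (2,6) lies in no bag.

A tree decomposition must satisfy three properties: every vertex lies in some bag; for every edge, both endpoints lie together in some bag; and for every vertex, the bags containing it form a connected subtree. Here edge (2,6) lies in no bag, so the decomposition is invalid.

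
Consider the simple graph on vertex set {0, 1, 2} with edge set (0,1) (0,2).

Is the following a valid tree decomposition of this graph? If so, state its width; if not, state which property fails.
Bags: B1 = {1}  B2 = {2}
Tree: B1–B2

A tree decomposition must satisfy three properties: every vertex lies in some bag; for every edge, both endpoints lie together in some bag; and for every vertex, the bags containing it form a connected subtree. Here vertex 0 appears in no bag, so the decomposition is invalid.

No — vertex 0 appears in no bag.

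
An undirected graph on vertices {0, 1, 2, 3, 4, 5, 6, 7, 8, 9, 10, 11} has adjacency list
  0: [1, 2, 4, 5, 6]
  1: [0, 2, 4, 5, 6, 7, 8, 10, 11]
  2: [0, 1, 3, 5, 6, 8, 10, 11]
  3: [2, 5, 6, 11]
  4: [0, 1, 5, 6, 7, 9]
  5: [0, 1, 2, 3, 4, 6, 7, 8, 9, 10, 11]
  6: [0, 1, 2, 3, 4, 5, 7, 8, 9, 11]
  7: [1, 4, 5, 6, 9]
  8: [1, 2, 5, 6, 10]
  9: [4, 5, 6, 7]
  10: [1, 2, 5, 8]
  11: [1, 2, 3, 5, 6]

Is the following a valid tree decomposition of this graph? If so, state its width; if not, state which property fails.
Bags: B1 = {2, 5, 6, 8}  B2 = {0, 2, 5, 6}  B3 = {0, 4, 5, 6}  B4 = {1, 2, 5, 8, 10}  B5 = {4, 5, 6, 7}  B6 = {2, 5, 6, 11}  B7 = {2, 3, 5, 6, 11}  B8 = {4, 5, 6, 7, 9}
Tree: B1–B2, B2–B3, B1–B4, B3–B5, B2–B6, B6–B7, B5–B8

A tree decomposition must satisfy three properties: every vertex lies in some bag; for every edge, both endpoints lie together in some bag; and for every vertex, the bags containing it form a connected subtree. Here edge (1,6) lies in no bag, so the decomposition is invalid.

No — edge (1,6) lies in no bag.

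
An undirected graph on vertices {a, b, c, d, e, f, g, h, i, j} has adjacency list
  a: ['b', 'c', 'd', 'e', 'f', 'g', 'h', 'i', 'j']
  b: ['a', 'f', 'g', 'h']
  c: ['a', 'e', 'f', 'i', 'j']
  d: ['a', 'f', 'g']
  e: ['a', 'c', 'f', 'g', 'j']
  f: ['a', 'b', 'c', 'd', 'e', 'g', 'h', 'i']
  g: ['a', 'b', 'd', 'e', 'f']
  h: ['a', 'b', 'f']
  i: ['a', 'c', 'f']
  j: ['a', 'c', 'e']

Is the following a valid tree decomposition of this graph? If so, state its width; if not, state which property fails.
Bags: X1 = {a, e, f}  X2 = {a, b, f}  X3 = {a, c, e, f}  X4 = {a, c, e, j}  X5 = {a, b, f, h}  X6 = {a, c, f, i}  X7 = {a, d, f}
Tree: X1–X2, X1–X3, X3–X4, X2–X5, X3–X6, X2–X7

No — vertex g appears in no bag.

A tree decomposition must satisfy three properties: every vertex lies in some bag; for every edge, both endpoints lie together in some bag; and for every vertex, the bags containing it form a connected subtree. Here vertex g appears in no bag, so the decomposition is invalid.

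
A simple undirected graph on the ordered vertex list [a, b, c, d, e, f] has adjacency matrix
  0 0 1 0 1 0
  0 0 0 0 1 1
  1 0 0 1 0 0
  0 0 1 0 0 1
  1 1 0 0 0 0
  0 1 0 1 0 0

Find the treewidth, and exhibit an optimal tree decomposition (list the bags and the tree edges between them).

Treewidth 2.
One optimal decomposition is:
Bags: B1 = {a, c, d}  B2 = {a, d, e}  B3 = {b, d, e}  B4 = {b, d, f}
Tree: B1–B2, B2–B3, B3–B4

Every bag has size at most 3, so the width is 3 − 1 = 2 and tw(G) ≤ 2. Since d–c–a–e–b–f–d is a cycle in G, G is not acyclic. Forests are exactly the graphs of treewidth ≤ 1, so tw(G) ≥ 2. The upper and lower bounds meet at 2, so that is the treewidth.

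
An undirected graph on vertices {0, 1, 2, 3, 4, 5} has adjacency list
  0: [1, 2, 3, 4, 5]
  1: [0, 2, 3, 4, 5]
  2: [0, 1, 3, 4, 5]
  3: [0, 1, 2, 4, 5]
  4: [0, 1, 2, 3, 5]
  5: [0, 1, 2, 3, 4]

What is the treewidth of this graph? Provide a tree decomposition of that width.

Treewidth 5.
One optimal decomposition is:
Bags: B1 = {0, 1, 2, 3, 4, 5}
Tree: (single bag)

With just one bag of size 6, the width is 6 − 1 = 5, so tw(G) ≤ 5. Conversely, {0, 1, 2, 3, 4, 5} is a clique of size 6, and the vertices of any clique must share a bag in every tree decomposition; so some bag has ≥ 6 vertices and tw(G) ≥ 5. Combining the bounds, tw(G) = 5.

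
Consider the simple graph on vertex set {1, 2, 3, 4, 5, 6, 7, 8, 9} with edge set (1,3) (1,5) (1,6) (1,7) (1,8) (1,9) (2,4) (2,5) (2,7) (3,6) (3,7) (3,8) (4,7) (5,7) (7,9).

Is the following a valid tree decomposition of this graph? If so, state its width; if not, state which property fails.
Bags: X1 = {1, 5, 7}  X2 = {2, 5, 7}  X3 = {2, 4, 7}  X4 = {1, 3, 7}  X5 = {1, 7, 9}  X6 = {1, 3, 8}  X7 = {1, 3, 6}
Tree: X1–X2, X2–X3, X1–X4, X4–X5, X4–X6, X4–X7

Every vertex of G appears in some bag (union = {1, 2, 3, 4, 5, 6, 7, 8, 9}); every edge is covered by a bag; and for each vertex v the set of bags containing v is connected in the bag tree. The decomposition is therefore valid. The largest bag has 3 vertices, so the width is 2.

Yes; width 2.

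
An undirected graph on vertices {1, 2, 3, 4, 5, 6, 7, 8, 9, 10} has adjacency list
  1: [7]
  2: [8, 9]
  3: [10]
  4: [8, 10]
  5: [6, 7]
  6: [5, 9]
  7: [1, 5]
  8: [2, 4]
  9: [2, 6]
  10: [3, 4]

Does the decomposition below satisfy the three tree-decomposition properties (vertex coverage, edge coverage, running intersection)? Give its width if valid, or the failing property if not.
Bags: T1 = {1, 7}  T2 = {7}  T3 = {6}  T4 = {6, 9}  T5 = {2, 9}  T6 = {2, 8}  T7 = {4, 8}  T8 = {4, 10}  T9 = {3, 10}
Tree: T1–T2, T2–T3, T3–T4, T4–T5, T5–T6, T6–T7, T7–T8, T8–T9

A tree decomposition must satisfy three properties: every vertex lies in some bag; for every edge, both endpoints lie together in some bag; and for every vertex, the bags containing it form a connected subtree. Here vertex 5 appears in no bag, so the decomposition is invalid.

No — vertex 5 appears in no bag.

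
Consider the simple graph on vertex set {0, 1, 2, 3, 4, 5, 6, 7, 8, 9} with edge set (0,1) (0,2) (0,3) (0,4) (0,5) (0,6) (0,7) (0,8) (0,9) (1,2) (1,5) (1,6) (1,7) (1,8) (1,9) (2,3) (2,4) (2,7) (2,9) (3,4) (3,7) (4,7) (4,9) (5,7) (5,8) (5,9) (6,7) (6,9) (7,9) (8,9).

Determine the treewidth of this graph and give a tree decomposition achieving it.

Each bag holds 5 vertices, so the decomposition has width 4, which upper-bounds the treewidth. For the lower bound, the 5 vertices {0, 1, 5, 8, 9} are pairwise adjacent, and any tree decomposition puts a clique entirely inside one bag — forcing width ≥ 4. Combining the bounds, tw(G) = 4.

Treewidth 4.
One such decomposition:
Bags: B1 = {0, 2, 4, 7, 9}  B2 = {0, 1, 2, 7, 9}  B3 = {0, 1, 5, 7, 9}  B4 = {0, 1, 5, 8, 9}  B5 = {0, 1, 6, 7, 9}  B6 = {0, 2, 3, 4, 7}
Tree: B1–B2, B2–B3, B3–B4, B2–B5, B1–B6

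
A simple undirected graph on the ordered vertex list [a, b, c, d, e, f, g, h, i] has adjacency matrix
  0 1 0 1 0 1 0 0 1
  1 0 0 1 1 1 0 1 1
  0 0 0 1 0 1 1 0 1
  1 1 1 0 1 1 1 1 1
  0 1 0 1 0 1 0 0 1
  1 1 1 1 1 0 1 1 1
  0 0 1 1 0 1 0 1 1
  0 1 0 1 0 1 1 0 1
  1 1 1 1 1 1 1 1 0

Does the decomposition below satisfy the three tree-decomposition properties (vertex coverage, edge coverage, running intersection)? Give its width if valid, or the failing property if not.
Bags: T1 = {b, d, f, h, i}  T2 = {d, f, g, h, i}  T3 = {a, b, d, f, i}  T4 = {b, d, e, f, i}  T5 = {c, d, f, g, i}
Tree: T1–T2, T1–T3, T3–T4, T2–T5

Yes; width 4.

Every vertex of G appears in some bag (union = {a, b, c, d, e, f, g, h, i}); every edge is covered by a bag; and for each vertex v the set of bags containing v is connected in the bag tree. The decomposition is therefore valid. The largest bag has 5 vertices, so the width is 4.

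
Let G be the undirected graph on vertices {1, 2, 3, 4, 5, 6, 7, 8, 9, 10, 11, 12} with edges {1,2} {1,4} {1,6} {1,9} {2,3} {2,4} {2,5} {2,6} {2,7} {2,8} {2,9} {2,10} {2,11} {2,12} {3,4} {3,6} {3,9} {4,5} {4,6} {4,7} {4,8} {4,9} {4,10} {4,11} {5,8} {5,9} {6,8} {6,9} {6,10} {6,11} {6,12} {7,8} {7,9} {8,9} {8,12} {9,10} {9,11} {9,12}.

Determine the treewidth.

4

A width-4 tree decomposition is:
Bags: B1 = {2, 4, 6, 9, 11}  B2 = {2, 4, 6, 8, 9}  B3 = {2, 4, 5, 8, 9}  B4 = {2, 4, 7, 8, 9}  B5 = {2, 3, 4, 6, 9}  B6 = {2, 4, 6, 9, 10}  B7 = {2, 6, 8, 9, 12}  B8 = {1, 2, 4, 6, 9}
Tree: B1–B2, B2–B3, B2–B4, B2–B5, B5–B6, B2–B7, B2–B8
The largest bag has 5 vertices, giving width 4; this decomposition certifies tw(G) ≤ 4. Conversely, {2, 4, 5, 8, 9} is a clique of size 5, and the vertices of any clique must share a bag in every tree decomposition; so some bag has ≥ 5 vertices and tw(G) ≥ 4. Combining the bounds, tw(G) = 4.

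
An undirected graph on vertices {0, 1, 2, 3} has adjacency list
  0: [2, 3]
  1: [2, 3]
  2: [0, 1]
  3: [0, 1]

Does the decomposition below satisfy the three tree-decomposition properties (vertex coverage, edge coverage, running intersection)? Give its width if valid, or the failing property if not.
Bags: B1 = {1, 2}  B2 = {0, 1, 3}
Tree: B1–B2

No — edge (0,2) lies in no bag.

A tree decomposition must satisfy three properties: every vertex lies in some bag; for every edge, both endpoints lie together in some bag; and for every vertex, the bags containing it form a connected subtree. Here edge (0,2) lies in no bag, so the decomposition is invalid.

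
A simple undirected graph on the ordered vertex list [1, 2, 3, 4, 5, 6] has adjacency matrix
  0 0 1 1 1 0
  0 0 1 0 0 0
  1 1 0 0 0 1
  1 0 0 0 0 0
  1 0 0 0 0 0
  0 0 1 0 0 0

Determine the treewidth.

1

A width-1 tree decomposition is:
Bags: B1 = {2, 3}  B2 = {1, 3}  B3 = {1, 5}  B4 = {3, 6}  B5 = {1, 4}
Tree: B1–B2, B2–B3, B2–B4, B2–B5
Every bag has size at most 2, so the width is 2 − 1 = 1 and tw(G) ≤ 1. Since G has at least one edge (e.g. 3–2), it is not an edgeless graph, so tw(G) ≥ 1. Hence tw(G) = 1 exactly.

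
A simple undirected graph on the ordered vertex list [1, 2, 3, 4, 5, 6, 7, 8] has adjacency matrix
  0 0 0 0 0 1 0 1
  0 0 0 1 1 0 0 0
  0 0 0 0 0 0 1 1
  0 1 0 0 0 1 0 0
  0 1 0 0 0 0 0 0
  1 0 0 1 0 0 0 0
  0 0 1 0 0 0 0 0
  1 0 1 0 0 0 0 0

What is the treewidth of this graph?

A width-1 tree decomposition is:
Bags: B1 = {3, 7}  B2 = {3, 8}  B3 = {1, 8}  B4 = {1, 6}  B5 = {4, 6}  B6 = {2, 4}  B7 = {2, 5}
Tree: B1–B2, B2–B3, B3–B4, B4–B5, B5–B6, B6–B7
Every bag has size at most 2, so the width is 2 − 1 = 1 and tw(G) ≤ 1. G has an edge, so its treewidth is at least 1. Hence tw(G) = 1 exactly.

1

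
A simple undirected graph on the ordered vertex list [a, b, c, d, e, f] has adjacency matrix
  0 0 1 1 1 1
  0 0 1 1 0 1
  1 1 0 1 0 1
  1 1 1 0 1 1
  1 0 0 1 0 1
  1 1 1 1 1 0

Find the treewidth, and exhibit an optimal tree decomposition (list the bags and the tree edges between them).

Treewidth 3.
One optimal decomposition is:
Bags: B1 = {a, c, d, f}  B2 = {b, c, d, f}  B3 = {a, d, e, f}
Tree: B1–B2, B1–B3

Each bag holds 4 vertices, so the decomposition has width 3, which upper-bounds the treewidth. On the other hand G contains the 4-clique {a, d, e, f}. A clique must lie in a single bag of any decomposition, so no decomposition can have width below 3. The upper and lower bounds meet at 3, so that is the treewidth.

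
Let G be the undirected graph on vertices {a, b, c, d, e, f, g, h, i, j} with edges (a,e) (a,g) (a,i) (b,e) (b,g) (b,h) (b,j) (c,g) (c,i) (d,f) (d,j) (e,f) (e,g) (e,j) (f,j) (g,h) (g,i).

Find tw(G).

A width-2 tree decomposition is:
Bags: B1 = {b, e, j}  B2 = {b, e, g}  B3 = {e, f, j}  B4 = {a, e, g}  B5 = {d, f, j}  B6 = {a, g, i}  B7 = {c, g, i}  B8 = {b, g, h}
Tree: B1–B2, B1–B3, B2–B4, B3–B5, B4–B6, B6–B7, B2–B8
Every bag has size at most 3, so the width is 3 − 1 = 2 and tw(G) ≤ 2. For the lower bound, the 3 vertices {d, f, j} are pairwise adjacent, and any tree decomposition puts a clique entirely inside one bag — forcing width ≥ 2. Therefore the treewidth is 2.

2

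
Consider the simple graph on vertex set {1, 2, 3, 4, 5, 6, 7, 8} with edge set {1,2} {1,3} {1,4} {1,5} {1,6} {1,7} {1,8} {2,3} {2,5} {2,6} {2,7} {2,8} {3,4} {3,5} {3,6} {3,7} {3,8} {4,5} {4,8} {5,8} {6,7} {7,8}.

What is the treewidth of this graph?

A width-4 tree decomposition is:
Bags: B1 = {1, 2, 3, 7, 8}  B2 = {1, 2, 3, 6, 7}  B3 = {1, 2, 3, 5, 8}  B4 = {1, 3, 4, 5, 8}
Tree: B1–B2, B1–B3, B3–B4
Every bag has size at most 5, so the width is 5 − 1 = 4 and tw(G) ≤ 4. Conversely, {1, 2, 3, 5, 8} is a clique of size 5, and the vertices of any clique must share a bag in every tree decomposition; so some bag has ≥ 5 vertices and tw(G) ≥ 4. Therefore the treewidth is 4.

4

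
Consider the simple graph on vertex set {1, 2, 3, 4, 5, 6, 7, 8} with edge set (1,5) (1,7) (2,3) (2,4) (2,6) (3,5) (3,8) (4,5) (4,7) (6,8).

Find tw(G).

A width-2 tree decomposition is:
Bags: B1 = {1, 4, 7}  B2 = {1, 4, 5}  B3 = {2, 4, 5}  B4 = {2, 3, 5}  B5 = {2, 3, 6}  B6 = {3, 6, 8}
Tree: B1–B2, B2–B3, B3–B4, B4–B5, B5–B6
Every bag has size at most 3, so the width is 3 − 1 = 2 and tw(G) ≤ 2. Since 7–1–5–4–7 is a cycle in G, G is not acyclic. Forests are exactly the graphs of treewidth ≤ 1, so tw(G) ≥ 2. Combining the bounds, tw(G) = 2.

2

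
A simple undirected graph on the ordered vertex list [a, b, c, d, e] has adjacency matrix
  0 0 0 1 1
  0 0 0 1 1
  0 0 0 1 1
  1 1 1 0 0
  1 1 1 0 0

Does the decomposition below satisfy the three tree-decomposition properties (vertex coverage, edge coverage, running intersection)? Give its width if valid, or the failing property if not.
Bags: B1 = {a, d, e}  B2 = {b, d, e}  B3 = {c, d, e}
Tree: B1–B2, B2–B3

Yes; width 2.

Checking the three conditions: (i) the bags cover all of {a, b, c, d, e}; (ii) for each edge, some bag contains both endpoints; (iii) the bags containing any fixed vertex form a subtree. All hold, so the decomposition is valid with width 3 − 1 = 2.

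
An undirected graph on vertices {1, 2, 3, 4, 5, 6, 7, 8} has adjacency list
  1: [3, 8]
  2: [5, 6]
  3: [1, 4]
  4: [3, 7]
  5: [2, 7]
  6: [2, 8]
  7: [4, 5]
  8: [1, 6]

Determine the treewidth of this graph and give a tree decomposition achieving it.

The largest bag has 3 vertices, giving width 2; this decomposition certifies tw(G) ≤ 2. The edges 6–8–1–3–4–7–5–2–6 form a cycle, so G is not a tree and its treewidth is at least 2. Therefore the treewidth is 2.

Treewidth 2.
One optimal decomposition is:
Bags: B1 = {1, 6, 8}  B2 = {1, 3, 6}  B3 = {3, 4, 6}  B4 = {4, 6, 7}  B5 = {5, 6, 7}  B6 = {2, 5, 6}
Tree: B1–B2, B2–B3, B3–B4, B4–B5, B5–B6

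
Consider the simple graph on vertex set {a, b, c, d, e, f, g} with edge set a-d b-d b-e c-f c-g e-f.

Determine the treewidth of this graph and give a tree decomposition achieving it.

The largest bag has 2 vertices, giving width 1; this decomposition certifies tw(G) ≤ 1. Since G has at least one edge (e.g. a–d), it is not an edgeless graph, so tw(G) ≥ 1. Therefore the treewidth is 1.

Treewidth 1.
One such decomposition:
Bags: B1 = {a, d}  B2 = {b, d}  B3 = {b, e}  B4 = {e, f}  B5 = {c, f}  B6 = {c, g}
Tree: B1–B2, B2–B3, B3–B4, B4–B5, B5–B6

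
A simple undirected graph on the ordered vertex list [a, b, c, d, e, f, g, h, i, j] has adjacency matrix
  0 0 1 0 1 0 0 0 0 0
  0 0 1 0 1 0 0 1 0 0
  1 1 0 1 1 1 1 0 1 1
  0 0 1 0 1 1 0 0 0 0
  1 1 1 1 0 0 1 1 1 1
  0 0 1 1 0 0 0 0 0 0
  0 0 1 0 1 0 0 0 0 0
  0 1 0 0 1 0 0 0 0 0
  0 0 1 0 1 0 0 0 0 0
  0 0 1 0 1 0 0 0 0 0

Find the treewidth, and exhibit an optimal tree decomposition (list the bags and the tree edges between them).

Treewidth 2.
One such decomposition:
Bags: B1 = {c, e, j}  B2 = {b, c, e}  B3 = {a, c, e}  B4 = {c, d, e}  B5 = {c, e, g}  B6 = {c, e, i}  B7 = {b, e, h}  B8 = {c, d, f}
Tree: B1–B2, B2–B3, B1–B4, B3–B5, B5–B6, B2–B7, B4–B8

The largest bag has 3 vertices, giving width 2; this decomposition certifies tw(G) ≤ 2. For the lower bound, the 3 vertices {b, e, h} are pairwise adjacent, and any tree decomposition puts a clique entirely inside one bag — forcing width ≥ 2. Hence tw(G) = 2 exactly.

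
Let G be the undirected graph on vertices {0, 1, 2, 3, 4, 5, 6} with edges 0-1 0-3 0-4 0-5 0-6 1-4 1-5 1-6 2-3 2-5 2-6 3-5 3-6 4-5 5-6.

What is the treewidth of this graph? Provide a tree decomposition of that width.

The largest bag has 4 vertices, giving width 3; this decomposition certifies tw(G) ≤ 3. Conversely, {0, 1, 4, 5} is a clique of size 4, and the vertices of any clique must share a bag in every tree decomposition; so some bag has ≥ 4 vertices and tw(G) ≥ 3. Therefore the treewidth is 3.

Treewidth 3.
One optimal decomposition is:
Bags: B1 = {0, 1, 5, 6}  B2 = {0, 3, 5, 6}  B3 = {0, 1, 4, 5}  B4 = {2, 3, 5, 6}
Tree: B1–B2, B1–B3, B2–B4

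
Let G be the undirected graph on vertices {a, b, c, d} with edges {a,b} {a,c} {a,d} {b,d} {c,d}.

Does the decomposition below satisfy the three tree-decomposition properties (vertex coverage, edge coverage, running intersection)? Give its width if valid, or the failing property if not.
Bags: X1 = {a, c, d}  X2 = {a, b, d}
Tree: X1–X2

Every vertex of G appears in some bag (union = {a, b, c, d}); every edge is covered by a bag; and for each vertex v the set of bags containing v is connected in the bag tree. The decomposition is therefore valid. The largest bag has 3 vertices, so the width is 2.

Yes; width 2.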